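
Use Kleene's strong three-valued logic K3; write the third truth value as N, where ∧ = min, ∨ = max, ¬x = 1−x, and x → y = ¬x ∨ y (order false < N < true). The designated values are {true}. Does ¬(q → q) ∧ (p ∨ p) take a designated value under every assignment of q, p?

No

Countermodel: q=true, p=true gives false, which is not designated.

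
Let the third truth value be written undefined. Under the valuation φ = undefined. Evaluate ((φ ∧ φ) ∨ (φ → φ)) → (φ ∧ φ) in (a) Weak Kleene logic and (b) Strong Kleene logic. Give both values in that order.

In Weak Kleene logic: φ ∧ φ = undefined ∧ undefined = undefined
φ → φ = undefined → undefined = undefined  [any arg is the third value ⇒ result is the third value]
(φ ∧ φ) ∨ (φ → φ) = undefined ∨ undefined = undefined
φ ∧ φ = undefined ∧ undefined = undefined
((φ ∧ φ) ∨ (φ → φ)) → (φ ∧ φ) = undefined → undefined = undefined
In Strong Kleene logic: φ ∧ φ = undefined ∧ undefined = undefined
φ → φ = undefined → undefined = undefined
(φ ∧ φ) ∨ (φ → φ) = undefined ∨ undefined = undefined
φ ∧ φ = undefined ∧ undefined = undefined
((φ ∧ φ) ∨ (φ → φ)) → (φ ∧ φ) = undefined → undefined = undefined

undefined; undefined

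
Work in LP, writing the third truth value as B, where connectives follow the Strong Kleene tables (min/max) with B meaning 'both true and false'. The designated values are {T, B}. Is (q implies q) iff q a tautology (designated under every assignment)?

Countermodel: q=F gives F, which is not designated.

No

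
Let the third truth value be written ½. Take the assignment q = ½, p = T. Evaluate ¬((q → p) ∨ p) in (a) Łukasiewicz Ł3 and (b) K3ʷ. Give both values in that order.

F; ½

In Łukasiewicz Ł3: q → p = ½ → T = T  [min(1, 1−½+1)]
(q → p) ∨ p = T ∨ T = T
¬((q → p) ∨ p) = ¬T = F
In K3ʷ: q → p = ½ → T = ½  [any arg is the third value ⇒ result is the third value]
(q → p) ∨ p = ½ ∨ T = ½
¬((q → p) ∨ p) = ¬½ = ½
They differ because Łukasiewicz Ł3 and K3ʷ treat ½ differently under the binary connectives.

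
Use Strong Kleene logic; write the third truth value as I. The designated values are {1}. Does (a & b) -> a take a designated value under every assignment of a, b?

No

Countermodel: a=I, b=1 gives I, which is not designated.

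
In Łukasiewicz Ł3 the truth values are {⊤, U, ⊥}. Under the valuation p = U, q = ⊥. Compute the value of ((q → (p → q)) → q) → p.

⊤

p → q = U → ⊥ = U  [min(1, 1−½+0)]
q → (p → q) = ⊥ → U = ⊤
(q → (p → q)) → q = ⊤ → ⊥ = ⊥
((q → (p → q)) → q) → p = ⊥ → U = ⊤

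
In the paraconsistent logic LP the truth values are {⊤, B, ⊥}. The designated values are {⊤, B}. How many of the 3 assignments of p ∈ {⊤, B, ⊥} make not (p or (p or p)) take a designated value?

2

p=⊤: ⊥ ·
p=B: B ✓
p=⊥: ⊤ ✓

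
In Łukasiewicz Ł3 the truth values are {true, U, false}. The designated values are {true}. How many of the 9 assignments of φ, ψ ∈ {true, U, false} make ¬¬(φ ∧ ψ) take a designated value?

1

Designated under: (φ=true, ψ=true).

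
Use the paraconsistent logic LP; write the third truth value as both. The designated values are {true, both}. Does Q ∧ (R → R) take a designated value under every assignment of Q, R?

No

Countermodel: Q=false, R=true gives false, which is not designated.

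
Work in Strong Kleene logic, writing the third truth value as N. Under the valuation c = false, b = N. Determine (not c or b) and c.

false

not c = not false = true
not c or b = true or N = true
(not c or b) and c = true and false = false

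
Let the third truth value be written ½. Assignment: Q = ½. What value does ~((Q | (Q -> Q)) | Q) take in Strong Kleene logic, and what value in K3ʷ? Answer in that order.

In Strong Kleene logic: Q -> Q = ½ -> ½ = ½  [~½ | ½]
Q | (Q -> Q) = ½ | ½ = ½
(Q | (Q -> Q)) | Q = ½ | ½ = ½
~((Q | (Q -> Q)) | Q) = ~½ = ½
In K3ʷ: Q -> Q = ½ -> ½ = ½  [any arg is the third value ⇒ result is the third value]
Q | (Q -> Q) = ½ | ½ = ½
(Q | (Q -> Q)) | Q = ½ | ½ = ½
~((Q | (Q -> Q)) | Q) = ~½ = ½

½; ½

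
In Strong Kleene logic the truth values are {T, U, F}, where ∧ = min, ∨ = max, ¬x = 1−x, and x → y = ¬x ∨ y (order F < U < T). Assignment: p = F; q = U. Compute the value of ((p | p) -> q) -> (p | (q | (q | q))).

p | p = F | F = F
(p | p) -> q = F -> U = T  [~F | U]
q | q = U | U = U
q | (q | q) = U | U = U
p | (q | (q | q)) = F | U = U
((p | p) -> q) -> (p | (q | (q | q))) = T -> U = U

U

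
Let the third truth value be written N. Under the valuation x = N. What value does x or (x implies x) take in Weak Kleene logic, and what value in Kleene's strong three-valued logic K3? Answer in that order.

In Weak Kleene logic: x implies x = N implies N = N  [any arg is the third value ⇒ result is the third value]
x or (x implies x) = N or N = N
In Kleene's strong three-valued logic K3: x implies x = N implies N = N
x or (x implies x) = N or N = N

N; N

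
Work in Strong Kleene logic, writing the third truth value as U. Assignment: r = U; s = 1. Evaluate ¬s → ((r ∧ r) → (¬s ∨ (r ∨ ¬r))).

1

¬s = ¬1 = 0
r ∧ r = U ∧ U = U
¬s = ¬1 = 0
¬r = ¬U = U
r ∨ ¬r = U ∨ U = U
¬s ∨ (r ∨ ¬r) = 0 ∨ U = U
(r ∧ r) → (¬s ∨ (r ∨ ¬r)) = U → U = U
¬s → ((r ∧ r) → (¬s ∨ (r ∨ ¬r))) = 0 → U = 1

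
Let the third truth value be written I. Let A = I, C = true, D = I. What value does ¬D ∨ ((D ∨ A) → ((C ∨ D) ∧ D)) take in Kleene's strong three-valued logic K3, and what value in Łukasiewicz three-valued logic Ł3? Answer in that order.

In Kleene's strong three-valued logic K3: ¬D = ¬I = I
D ∨ A = I ∨ I = I
C ∨ D = true ∨ I = true
(C ∨ D) ∧ D = true ∧ I = I
(D ∨ A) → ((C ∨ D) ∧ D) = I → I = I  [¬I ∨ I]
¬D ∨ ((D ∨ A) → ((C ∨ D) ∧ D)) = I ∨ I = I
In Łukasiewicz three-valued logic Ł3: ¬D = ¬I = I
D ∨ A = I ∨ I = I
C ∨ D = true ∨ I = true
(C ∨ D) ∧ D = true ∧ I = I
(D ∨ A) → ((C ∨ D) ∧ D) = I → I = true
¬D ∨ ((D ∨ A) → ((C ∨ D) ∧ D)) = I ∨ true = true
They differ because Kleene's strong three-valued logic K3 and Łukasiewicz three-valued logic Ł3 treat I differently under implication.

I; true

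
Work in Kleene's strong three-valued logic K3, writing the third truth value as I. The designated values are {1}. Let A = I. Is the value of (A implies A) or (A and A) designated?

A implies A = I implies I = I
A and A = I and I = I
(A implies A) or (A and A) = I or I = I
I ∉ {1}.

No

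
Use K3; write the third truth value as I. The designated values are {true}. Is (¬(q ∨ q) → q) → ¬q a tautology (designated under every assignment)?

Countermodel: q=true gives false, which is not designated.

No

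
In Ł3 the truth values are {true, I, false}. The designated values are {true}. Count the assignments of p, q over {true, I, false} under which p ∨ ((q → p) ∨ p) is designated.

Of the 9 assignments, 6 give a value in {true}.

6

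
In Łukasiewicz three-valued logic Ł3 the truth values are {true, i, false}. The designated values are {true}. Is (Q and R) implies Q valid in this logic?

Every assignment of Q, R over {true, i, false} gives a value in {true}.
In particular, with Q=i, R=i: (Q and R) implies Q = true.

Yes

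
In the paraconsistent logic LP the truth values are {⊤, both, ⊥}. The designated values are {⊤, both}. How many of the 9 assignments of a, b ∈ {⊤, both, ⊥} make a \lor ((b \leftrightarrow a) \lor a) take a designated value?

8

Of the 9 assignments, 8 give a value in {⊤, both}.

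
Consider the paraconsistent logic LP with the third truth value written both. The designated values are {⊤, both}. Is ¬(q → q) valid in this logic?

No

Countermodel: q=⊤ gives ⊥, which is not designated.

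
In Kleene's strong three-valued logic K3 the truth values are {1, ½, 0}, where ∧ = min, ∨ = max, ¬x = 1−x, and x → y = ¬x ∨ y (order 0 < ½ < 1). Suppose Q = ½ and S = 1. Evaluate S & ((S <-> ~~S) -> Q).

~S = ~1 = 0
~~S = ~0 = 1
S <-> ~~S = 1 <-> 1 = 1
(S <-> ~~S) -> Q = 1 -> ½ = ½  [~1 | ½]
S & ((S <-> ~~S) -> Q) = 1 & ½ = ½

½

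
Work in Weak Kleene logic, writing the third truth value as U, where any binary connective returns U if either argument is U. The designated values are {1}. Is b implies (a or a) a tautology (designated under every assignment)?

Countermodel: b=1, a=U gives U, which is not designated.

No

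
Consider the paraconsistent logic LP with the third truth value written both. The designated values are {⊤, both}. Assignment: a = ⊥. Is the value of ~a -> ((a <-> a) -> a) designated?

No

~a = ~⊥ = ⊤
a <-> a = ⊥ <-> ⊥ = ⊤
(a <-> a) -> a = ⊤ -> ⊥ = ⊥
~a -> ((a <-> a) -> a) = ⊤ -> ⊥ = ⊥
⊥ ∉ {⊤, both}.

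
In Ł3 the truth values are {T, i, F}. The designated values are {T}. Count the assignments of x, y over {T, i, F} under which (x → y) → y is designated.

Of the 9 assignments, 5 give a value in {T}.

5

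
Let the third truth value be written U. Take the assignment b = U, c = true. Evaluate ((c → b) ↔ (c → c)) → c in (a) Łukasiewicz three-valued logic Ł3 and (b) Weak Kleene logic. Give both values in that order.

true; U

In Łukasiewicz three-valued logic Ł3: c → b = true → U = U  [min(1, 1−1+½)]
c → c = true → true = true
(c → b) ↔ (c → c) = U ↔ true = U
((c → b) ↔ (c → c)) → c = U → true = true
In Weak Kleene logic: c → b = true → U = U
c → c = true → true = true
(c → b) ↔ (c → c) = U ↔ true = U
((c → b) ↔ (c → c)) → c = U → true = U
They differ because Łukasiewicz three-valued logic Ł3 and Weak Kleene logic treat U differently under the binary connectives.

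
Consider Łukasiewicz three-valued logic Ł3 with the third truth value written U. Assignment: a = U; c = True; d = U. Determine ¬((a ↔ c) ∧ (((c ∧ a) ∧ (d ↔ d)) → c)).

U

a ↔ c = U ↔ True = U  [1 − |½−1|]
c ∧ a = True ∧ U = U
d ↔ d = U ↔ U = True
(c ∧ a) ∧ (d ↔ d) = U ∧ True = U
((c ∧ a) ∧ (d ↔ d)) → c = U → True = True
(a ↔ c) ∧ (((c ∧ a) ∧ (d ↔ d)) → c) = U ∧ True = U
¬((a ↔ c) ∧ (((c ∧ a) ∧ (d ↔ d)) → c)) = ¬U = U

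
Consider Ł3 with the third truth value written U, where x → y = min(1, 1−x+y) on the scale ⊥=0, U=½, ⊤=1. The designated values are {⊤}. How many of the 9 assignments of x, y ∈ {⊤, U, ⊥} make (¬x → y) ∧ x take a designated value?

3

Designated under: (x=⊤, y=⊤); (x=⊤, y=U); (x=⊤, y=⊥).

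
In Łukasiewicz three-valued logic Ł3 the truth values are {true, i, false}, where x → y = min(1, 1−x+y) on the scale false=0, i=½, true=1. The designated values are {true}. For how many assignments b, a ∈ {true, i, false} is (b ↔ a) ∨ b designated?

5

Of the 9 assignments, 5 give a value in {true}.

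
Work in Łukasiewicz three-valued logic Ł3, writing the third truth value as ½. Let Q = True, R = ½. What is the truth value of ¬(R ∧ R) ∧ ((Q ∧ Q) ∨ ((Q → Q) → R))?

R ∧ R = ½ ∧ ½ = ½
¬(R ∧ R) = ¬½ = ½
Q ∧ Q = True ∧ True = True
Q → Q = True → True = True
(Q → Q) → R = True → ½ = ½  [min(1, 1−1+½)]
(Q ∧ Q) ∨ ((Q → Q) → R) = True ∨ ½ = True
¬(R ∧ R) ∧ ((Q ∧ Q) ∨ ((Q → Q) → R)) = ½ ∧ True = ½

½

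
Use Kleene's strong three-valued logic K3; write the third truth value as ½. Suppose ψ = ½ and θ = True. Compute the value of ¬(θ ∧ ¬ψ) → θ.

True

¬ψ = ¬½ = ½
θ ∧ ¬ψ = True ∧ ½ = ½
¬(θ ∧ ¬ψ) = ¬½ = ½
¬(θ ∧ ¬ψ) → θ = ½ → True = True  [¬½ ∨ True]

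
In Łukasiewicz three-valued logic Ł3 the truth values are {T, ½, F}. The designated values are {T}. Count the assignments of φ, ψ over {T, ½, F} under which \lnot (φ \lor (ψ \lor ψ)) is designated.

1

Designated under: (φ=F, ψ=F).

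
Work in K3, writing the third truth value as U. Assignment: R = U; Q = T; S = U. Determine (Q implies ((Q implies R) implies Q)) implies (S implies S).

U

Q implies R = T implies U = U
(Q implies R) implies Q = U implies T = T
Q implies ((Q implies R) implies Q) = T implies T = T
S implies S = U implies U = U
(Q implies ((Q implies R) implies Q)) implies (S implies S) = T implies U = U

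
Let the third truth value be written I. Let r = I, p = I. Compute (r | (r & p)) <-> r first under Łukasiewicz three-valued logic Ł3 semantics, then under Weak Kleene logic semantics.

In Łukasiewicz three-valued logic Ł3: r & p = I & I = I
r | (r & p) = I | I = I
(r | (r & p)) <-> r = I <-> I = True  [1 − |½−½|]
In Weak Kleene logic: r & p = I & I = I
r | (r & p) = I | I = I
(r | (r & p)) <-> r = I <-> I = I
They differ because Łukasiewicz three-valued logic Ł3 and Weak Kleene logic treat I differently under the binary connectives.

True; I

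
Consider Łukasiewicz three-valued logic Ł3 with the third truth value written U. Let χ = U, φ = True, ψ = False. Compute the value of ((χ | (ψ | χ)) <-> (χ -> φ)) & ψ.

False

ψ | χ = False | U = U
χ | (ψ | χ) = U | U = U
χ -> φ = U -> True = True  [min(1, 1−½+1)]
(χ | (ψ | χ)) <-> (χ -> φ) = U <-> True = U
((χ | (ψ | χ)) <-> (χ -> φ)) & ψ = U & False = False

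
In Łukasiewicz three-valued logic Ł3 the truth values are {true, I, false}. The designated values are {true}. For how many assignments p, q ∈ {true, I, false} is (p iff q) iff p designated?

Designated under: (p=true, q=true); (p=I, q=true); (p=I, q=false); (p=false, q=true).

4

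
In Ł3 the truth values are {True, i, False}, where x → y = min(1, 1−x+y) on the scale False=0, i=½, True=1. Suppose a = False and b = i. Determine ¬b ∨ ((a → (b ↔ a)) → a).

¬b = ¬i = i
b ↔ a = i ↔ False = i
a → (b ↔ a) = False → i = True
(a → (b ↔ a)) → a = True → False = False
¬b ∨ ((a → (b ↔ a)) → a) = i ∨ False = i

i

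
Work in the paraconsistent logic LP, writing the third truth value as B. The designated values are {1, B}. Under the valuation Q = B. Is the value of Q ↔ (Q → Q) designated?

Q → Q = B → B = B
Q ↔ (Q → Q) = B ↔ B = B
B ∈ {1, B}.

Yes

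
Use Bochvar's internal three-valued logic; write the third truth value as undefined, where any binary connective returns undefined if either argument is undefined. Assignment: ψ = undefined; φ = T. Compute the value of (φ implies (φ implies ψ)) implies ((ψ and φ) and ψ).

undefined

φ implies ψ = T implies undefined = undefined  [any arg is the third value ⇒ result is the third value]
φ implies (φ implies ψ) = T implies undefined = undefined
ψ and φ = undefined and T = undefined
(ψ and φ) and ψ = undefined and undefined = undefined
(φ implies (φ implies ψ)) implies ((ψ and φ) and ψ) = undefined implies undefined = undefined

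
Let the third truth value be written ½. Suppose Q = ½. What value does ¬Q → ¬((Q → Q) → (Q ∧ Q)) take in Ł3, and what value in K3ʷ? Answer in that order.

True; ½

In Ł3: ¬Q = ¬½ = ½
Q → Q = ½ → ½ = True
Q ∧ Q = ½ ∧ ½ = ½
(Q → Q) → (Q ∧ Q) = True → ½ = ½
¬((Q → Q) → (Q ∧ Q)) = ¬½ = ½
¬Q → ¬((Q → Q) → (Q ∧ Q)) = ½ → ½ = True
In K3ʷ: ¬Q = ¬½ = ½
Q → Q = ½ → ½ = ½
Q ∧ Q = ½ ∧ ½ = ½
(Q → Q) → (Q ∧ Q) = ½ → ½ = ½
¬((Q → Q) → (Q ∧ Q)) = ¬½ = ½
¬Q → ¬((Q → Q) → (Q ∧ Q)) = ½ → ½ = ½
They differ because Ł3 and K3ʷ treat ½ differently under the binary connectives.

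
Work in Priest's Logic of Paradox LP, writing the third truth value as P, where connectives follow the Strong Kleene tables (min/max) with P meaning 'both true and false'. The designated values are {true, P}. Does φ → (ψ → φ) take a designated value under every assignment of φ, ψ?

Yes

Every assignment of φ, ψ over {true, P, false} gives a value in {true, P}.
In particular, with φ=P, ψ=P: φ → (ψ → φ) = P.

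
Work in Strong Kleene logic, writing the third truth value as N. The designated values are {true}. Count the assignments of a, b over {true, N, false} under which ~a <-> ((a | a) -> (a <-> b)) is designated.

4

Designated under: (a=true, b=false); (a=false, b=true); (a=false, b=N); (a=false, b=false).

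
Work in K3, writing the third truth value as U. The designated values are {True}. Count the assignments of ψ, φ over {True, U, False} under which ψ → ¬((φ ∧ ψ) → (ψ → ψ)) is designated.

Designated under: (ψ=False, φ=True); (ψ=False, φ=U); (ψ=False, φ=False).

3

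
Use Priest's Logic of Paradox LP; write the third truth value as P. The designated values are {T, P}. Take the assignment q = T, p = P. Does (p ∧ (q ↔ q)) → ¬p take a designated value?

Yes

q ↔ q = T ↔ T = T
p ∧ (q ↔ q) = P ∧ T = P
¬p = ¬P = P
(p ∧ (q ↔ q)) → ¬p = P → P = P  [¬P ∨ P]
P ∈ {T, P}.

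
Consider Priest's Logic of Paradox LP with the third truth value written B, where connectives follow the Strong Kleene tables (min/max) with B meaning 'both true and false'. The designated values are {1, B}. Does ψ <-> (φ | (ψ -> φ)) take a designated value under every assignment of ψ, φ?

Countermodel: ψ=1, φ=0 gives 0, which is not designated.

No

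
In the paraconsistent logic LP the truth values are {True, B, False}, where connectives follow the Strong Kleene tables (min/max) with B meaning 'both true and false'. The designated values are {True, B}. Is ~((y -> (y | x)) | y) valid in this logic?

Countermodel: y=True, x=True gives False, which is not designated.

No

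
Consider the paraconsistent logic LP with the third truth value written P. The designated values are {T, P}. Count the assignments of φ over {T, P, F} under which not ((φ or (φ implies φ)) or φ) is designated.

φ=T: F ·
φ=P: P ✓
φ=F: F ·

1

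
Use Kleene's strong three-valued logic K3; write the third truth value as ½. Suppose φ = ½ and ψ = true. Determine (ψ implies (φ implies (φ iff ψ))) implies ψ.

φ iff ψ = ½ iff true = ½
φ implies (φ iff ψ) = ½ implies ½ = ½  [not ½ or ½]
ψ implies (φ implies (φ iff ψ)) = true implies ½ = ½
(ψ implies (φ implies (φ iff ψ))) implies ψ = ½ implies true = true

true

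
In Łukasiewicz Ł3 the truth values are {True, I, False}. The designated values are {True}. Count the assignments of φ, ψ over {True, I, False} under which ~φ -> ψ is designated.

Of the 9 assignments, 6 give a value in {True}.

6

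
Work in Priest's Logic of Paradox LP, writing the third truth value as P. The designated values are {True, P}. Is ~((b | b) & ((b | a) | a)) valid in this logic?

No

Countermodel: b=True, a=True gives False, which is not designated.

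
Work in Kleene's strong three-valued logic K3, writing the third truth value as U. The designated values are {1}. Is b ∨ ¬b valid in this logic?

No

Countermodel: b=U gives U, which is not designated.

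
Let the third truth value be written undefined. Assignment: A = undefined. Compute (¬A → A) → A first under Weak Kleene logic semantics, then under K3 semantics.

undefined; undefined

In Weak Kleene logic: ¬A = ¬undefined = undefined
¬A → A = undefined → undefined = undefined  [any arg is the third value ⇒ result is the third value]
(¬A → A) → A = undefined → undefined = undefined
In K3: ¬A = ¬undefined = undefined
¬A → A = undefined → undefined = undefined
(¬A → A) → A = undefined → undefined = undefined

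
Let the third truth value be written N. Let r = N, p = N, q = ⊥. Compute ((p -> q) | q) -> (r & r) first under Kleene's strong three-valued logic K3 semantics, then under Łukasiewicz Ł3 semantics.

In Kleene's strong three-valued logic K3: p -> q = N -> ⊥ = N  [~N | ⊥]
(p -> q) | q = N | ⊥ = N
r & r = N & N = N
((p -> q) | q) -> (r & r) = N -> N = N
In Łukasiewicz Ł3: p -> q = N -> ⊥ = N
(p -> q) | q = N | ⊥ = N
r & r = N & N = N
((p -> q) | q) -> (r & r) = N -> N = ⊤
They differ because Kleene's strong three-valued logic K3 and Łukasiewicz Ł3 treat N differently under implication.

N; ⊤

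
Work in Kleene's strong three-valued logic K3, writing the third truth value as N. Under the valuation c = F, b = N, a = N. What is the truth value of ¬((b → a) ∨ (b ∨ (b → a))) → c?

N

b → a = N → N = N
b → a = N → N = N
b ∨ (b → a) = N ∨ N = N
(b → a) ∨ (b ∨ (b → a)) = N ∨ N = N
¬((b → a) ∨ (b ∨ (b → a))) = ¬N = N
¬((b → a) ∨ (b ∨ (b → a))) → c = N → F = N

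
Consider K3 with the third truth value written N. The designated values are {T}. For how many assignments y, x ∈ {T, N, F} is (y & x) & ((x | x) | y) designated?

Designated under: (y=T, x=T).

1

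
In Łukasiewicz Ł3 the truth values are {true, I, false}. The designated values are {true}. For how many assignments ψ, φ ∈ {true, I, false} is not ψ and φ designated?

1

Designated under: (ψ=false, φ=true).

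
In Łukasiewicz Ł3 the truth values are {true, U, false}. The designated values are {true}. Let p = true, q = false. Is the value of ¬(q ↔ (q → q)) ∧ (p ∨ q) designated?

Yes

q → q = false → false = true
q ↔ (q → q) = false ↔ true = false
¬(q ↔ (q → q)) = ¬false = true
p ∨ q = true ∨ false = true
¬(q ↔ (q → q)) ∧ (p ∨ q) = true ∧ true = true
true ∈ {true}.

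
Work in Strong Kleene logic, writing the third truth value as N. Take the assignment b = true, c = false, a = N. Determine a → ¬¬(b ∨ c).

true

b ∨ c = true ∨ false = true
¬(b ∨ c) = ¬true = false
¬¬(b ∨ c) = ¬false = true
a → ¬¬(b ∨ c) = N → true = true  [¬N ∨ true]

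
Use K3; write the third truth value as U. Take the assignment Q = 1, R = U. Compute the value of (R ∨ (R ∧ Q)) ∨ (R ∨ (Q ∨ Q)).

1

R ∧ Q = U ∧ 1 = U
R ∨ (R ∧ Q) = U ∨ U = U
Q ∨ Q = 1 ∨ 1 = 1
R ∨ (Q ∨ Q) = U ∨ 1 = 1
(R ∨ (R ∧ Q)) ∨ (R ∨ (Q ∨ Q)) = U ∨ 1 = 1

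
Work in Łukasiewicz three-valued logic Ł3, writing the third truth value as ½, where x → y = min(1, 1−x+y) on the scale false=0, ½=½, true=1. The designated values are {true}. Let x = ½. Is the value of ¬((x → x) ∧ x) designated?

x → x = ½ → ½ = true  [min(1, 1−½+½)]
(x → x) ∧ x = true ∧ ½ = ½
¬((x → x) ∧ x) = ¬½ = ½
½ ∉ {true}.

No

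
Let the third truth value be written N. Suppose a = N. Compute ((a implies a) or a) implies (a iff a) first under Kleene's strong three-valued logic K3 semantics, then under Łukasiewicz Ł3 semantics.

N; true

In Kleene's strong three-valued logic K3: a implies a = N implies N = N  [not N or N]
(a implies a) or a = N or N = N
a iff a = N iff N = N
((a implies a) or a) implies (a iff a) = N implies N = N
In Łukasiewicz Ł3: a implies a = N implies N = true  [min(1, 1−½+½)]
(a implies a) or a = true or N = true
a iff a = N iff N = true
((a implies a) or a) implies (a iff a) = true implies true = true
They differ because Kleene's strong three-valued logic K3 and Łukasiewicz Ł3 treat N differently under implication.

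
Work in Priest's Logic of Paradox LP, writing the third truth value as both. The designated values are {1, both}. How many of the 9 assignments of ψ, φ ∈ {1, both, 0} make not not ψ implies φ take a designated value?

Of the 9 assignments, 8 give a value in {1, both}.

8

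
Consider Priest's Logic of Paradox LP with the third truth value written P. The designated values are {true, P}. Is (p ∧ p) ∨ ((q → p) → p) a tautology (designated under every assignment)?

No

Countermodel: p=false, q=false gives false, which is not designated.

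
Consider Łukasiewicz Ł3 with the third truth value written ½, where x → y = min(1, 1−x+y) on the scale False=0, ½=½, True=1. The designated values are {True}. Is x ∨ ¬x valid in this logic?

No

Countermodel: x=½ gives ½, which is not designated.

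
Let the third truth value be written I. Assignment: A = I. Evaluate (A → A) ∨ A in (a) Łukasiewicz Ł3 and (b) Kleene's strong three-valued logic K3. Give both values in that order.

T; I

In Łukasiewicz Ł3: A → A = I → I = T  [min(1, 1−½+½)]
(A → A) ∨ A = T ∨ I = T
In Kleene's strong three-valued logic K3: A → A = I → I = I  [¬I ∨ I]
(A → A) ∨ A = I ∨ I = I
They differ because Łukasiewicz Ł3 and Kleene's strong three-valued logic K3 treat I differently under implication.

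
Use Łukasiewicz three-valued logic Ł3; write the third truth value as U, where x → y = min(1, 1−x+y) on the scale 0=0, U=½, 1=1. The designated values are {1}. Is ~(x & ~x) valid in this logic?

Countermodel: x=U gives U, which is not designated.

No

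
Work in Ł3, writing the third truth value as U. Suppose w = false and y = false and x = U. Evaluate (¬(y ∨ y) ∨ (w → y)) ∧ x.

y ∨ y = false ∨ false = false
¬(y ∨ y) = ¬false = true
w → y = false → false = true
¬(y ∨ y) ∨ (w → y) = true ∨ true = true
(¬(y ∨ y) ∨ (w → y)) ∧ x = true ∧ U = U

U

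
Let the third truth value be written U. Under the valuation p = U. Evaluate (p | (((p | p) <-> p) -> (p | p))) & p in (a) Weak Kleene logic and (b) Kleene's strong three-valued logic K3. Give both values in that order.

In Weak Kleene logic: p | p = U | U = U
(p | p) <-> p = U <-> U = U
p | p = U | U = U
((p | p) <-> p) -> (p | p) = U -> U = U  [any arg is the third value ⇒ result is the third value]
p | (((p | p) <-> p) -> (p | p)) = U | U = U
(p | (((p | p) <-> p) -> (p | p))) & p = U & U = U
In Kleene's strong three-valued logic K3: p | p = U | U = U
(p | p) <-> p = U <-> U = U
p | p = U | U = U
((p | p) <-> p) -> (p | p) = U -> U = U  [~U | U]
p | (((p | p) <-> p) -> (p | p)) = U | U = U
(p | (((p | p) <-> p) -> (p | p))) & p = U & U = U

U; U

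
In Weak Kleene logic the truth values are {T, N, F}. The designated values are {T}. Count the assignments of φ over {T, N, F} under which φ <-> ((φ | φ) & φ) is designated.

2

φ=T: T ✓
φ=N: N ·
φ=F: T ✓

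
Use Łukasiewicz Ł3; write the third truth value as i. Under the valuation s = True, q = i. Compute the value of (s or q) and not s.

s or q = True or i = True
not s = not True = False
(s or q) and not s = True and False = False

False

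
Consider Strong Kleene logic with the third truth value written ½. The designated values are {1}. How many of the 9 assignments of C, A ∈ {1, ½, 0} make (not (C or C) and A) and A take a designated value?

1

Designated under: (C=0, A=1).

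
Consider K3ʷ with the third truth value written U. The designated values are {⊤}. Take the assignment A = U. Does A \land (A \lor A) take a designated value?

A \lor A = U \lor U = U
A \land (A \lor A) = U \land U = U
U ∉ {⊤}.

No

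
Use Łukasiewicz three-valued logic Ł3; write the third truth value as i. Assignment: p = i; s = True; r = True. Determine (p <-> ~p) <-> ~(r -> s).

False

~p = ~i = i
p <-> ~p = i <-> i = True
r -> s = True -> True = True
~(r -> s) = ~True = False
(p <-> ~p) <-> ~(r -> s) = True <-> False = False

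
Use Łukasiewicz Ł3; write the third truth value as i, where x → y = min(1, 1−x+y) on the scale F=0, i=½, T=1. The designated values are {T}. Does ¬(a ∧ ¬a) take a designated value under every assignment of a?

No

Countermodel: a=i gives i, which is not designated.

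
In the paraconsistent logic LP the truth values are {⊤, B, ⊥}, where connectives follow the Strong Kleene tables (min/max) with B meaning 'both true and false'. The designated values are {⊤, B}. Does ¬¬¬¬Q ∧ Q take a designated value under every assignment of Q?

Countermodel: Q=⊥ gives ⊥, which is not designated.

No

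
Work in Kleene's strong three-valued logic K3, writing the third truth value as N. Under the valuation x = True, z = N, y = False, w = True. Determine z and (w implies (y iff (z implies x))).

z implies x = N implies True = True  [not N or True]
y iff (z implies x) = False iff True = False
w implies (y iff (z implies x)) = True implies False = False
z and (w implies (y iff (z implies x))) = N and False = False

False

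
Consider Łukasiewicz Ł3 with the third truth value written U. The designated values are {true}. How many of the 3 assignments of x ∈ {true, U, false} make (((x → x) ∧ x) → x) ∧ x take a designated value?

1

x=true: true ✓
x=U: U ·
x=false: false ·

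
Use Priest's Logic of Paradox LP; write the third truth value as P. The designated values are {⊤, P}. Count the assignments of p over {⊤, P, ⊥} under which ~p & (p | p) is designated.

p=⊤: ⊥ ·
p=P: P ✓
p=⊥: ⊥ ·

1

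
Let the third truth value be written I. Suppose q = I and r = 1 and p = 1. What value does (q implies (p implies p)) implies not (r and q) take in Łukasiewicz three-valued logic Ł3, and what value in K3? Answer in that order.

I; I

In Łukasiewicz three-valued logic Ł3: p implies p = 1 implies 1 = 1
q implies (p implies p) = I implies 1 = 1  [min(1, 1−½+1)]
r and q = 1 and I = I
not (r and q) = not I = I
(q implies (p implies p)) implies not (r and q) = 1 implies I = I
In K3: p implies p = 1 implies 1 = 1
q implies (p implies p) = I implies 1 = 1
r and q = 1 and I = I
not (r and q) = not I = I
(q implies (p implies p)) implies not (r and q) = 1 implies I = I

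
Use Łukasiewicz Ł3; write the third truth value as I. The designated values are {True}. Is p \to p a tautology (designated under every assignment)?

Every assignment of p over {True, I, False} gives a value in {True}.
In particular, with p=I: p \to p = True.

Yes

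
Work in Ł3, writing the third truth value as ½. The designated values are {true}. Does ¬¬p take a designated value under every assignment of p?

Countermodel: p=½ gives ½, which is not designated.

No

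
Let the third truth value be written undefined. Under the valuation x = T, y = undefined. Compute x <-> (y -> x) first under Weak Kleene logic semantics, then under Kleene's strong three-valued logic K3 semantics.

undefined; T

In Weak Kleene logic: y -> x = undefined -> T = undefined
x <-> (y -> x) = T <-> undefined = undefined
In Kleene's strong three-valued logic K3: y -> x = undefined -> T = T  [~undefined | T]
x <-> (y -> x) = T <-> T = T
They differ because Weak Kleene logic and Kleene's strong three-valued logic K3 treat undefined differently under the binary connectives.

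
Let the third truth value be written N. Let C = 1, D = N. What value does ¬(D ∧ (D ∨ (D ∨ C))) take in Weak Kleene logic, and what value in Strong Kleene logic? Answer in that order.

N; N

In Weak Kleene logic: D ∨ C = N ∨ 1 = N
D ∨ (D ∨ C) = N ∨ N = N
D ∧ (D ∨ (D ∨ C)) = N ∧ N = N
¬(D ∧ (D ∨ (D ∨ C))) = ¬N = N
In Strong Kleene logic: D ∨ C = N ∨ 1 = 1
D ∨ (D ∨ C) = N ∨ 1 = 1
D ∧ (D ∨ (D ∨ C)) = N ∧ 1 = N
¬(D ∧ (D ∨ (D ∨ C))) = ¬N = N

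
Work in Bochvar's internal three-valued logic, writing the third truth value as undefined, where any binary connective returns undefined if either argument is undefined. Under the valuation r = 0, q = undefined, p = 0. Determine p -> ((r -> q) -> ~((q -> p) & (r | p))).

undefined

r -> q = 0 -> undefined = undefined  [any arg is the third value ⇒ result is the third value]
q -> p = undefined -> 0 = undefined
r | p = 0 | 0 = 0
(q -> p) & (r | p) = undefined & 0 = undefined
~((q -> p) & (r | p)) = ~undefined = undefined
(r -> q) -> ~((q -> p) & (r | p)) = undefined -> undefined = undefined
p -> ((r -> q) -> ~((q -> p) & (r | p))) = 0 -> undefined = undefined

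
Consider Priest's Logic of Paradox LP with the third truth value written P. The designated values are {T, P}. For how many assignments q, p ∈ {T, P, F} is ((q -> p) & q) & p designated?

4

Designated under: (q=T, p=T); (q=T, p=P); (q=P, p=T); (q=P, p=P).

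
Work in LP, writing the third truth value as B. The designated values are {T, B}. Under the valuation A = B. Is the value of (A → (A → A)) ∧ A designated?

A → A = B → B = B
A → (A → A) = B → B = B
(A → (A → A)) ∧ A = B ∧ B = B
B ∈ {T, B}.

Yes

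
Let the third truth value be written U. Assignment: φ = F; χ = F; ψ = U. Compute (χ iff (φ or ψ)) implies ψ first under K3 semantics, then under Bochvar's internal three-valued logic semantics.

U; U

In K3: φ or ψ = F or U = U
χ iff (φ or ψ) = F iff U = U
(χ iff (φ or ψ)) implies ψ = U implies U = U  [not U or U]
In Bochvar's internal three-valued logic: φ or ψ = F or U = U
χ iff (φ or ψ) = F iff U = U
(χ iff (φ or ψ)) implies ψ = U implies U = U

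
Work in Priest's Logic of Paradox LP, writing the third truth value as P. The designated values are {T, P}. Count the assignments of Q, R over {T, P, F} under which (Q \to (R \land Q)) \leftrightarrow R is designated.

8

Of the 9 assignments, 8 give a value in {T, P}.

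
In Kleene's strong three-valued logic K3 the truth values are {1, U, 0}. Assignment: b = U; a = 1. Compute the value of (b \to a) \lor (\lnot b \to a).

1

b \to a = U \to 1 = 1  [\lnot U \lor 1]
\lnot b = \lnot U = U
\lnot b \to a = U \to 1 = 1
(b \to a) \lor (\lnot b \to a) = 1 \lor 1 = 1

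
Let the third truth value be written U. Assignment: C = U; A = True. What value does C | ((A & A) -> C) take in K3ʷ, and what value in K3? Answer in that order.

In K3ʷ: A & A = True & True = True
(A & A) -> C = True -> U = U  [any arg is the third value ⇒ result is the third value]
C | ((A & A) -> C) = U | U = U
In K3: A & A = True & True = True
(A & A) -> C = True -> U = U  [~True | U]
C | ((A & A) -> C) = U | U = U

U; U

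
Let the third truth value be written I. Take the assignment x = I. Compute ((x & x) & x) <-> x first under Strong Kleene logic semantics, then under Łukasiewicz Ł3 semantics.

I; 1

In Strong Kleene logic: x & x = I & I = I
(x & x) & x = I & I = I
((x & x) & x) <-> x = I <-> I = I
In Łukasiewicz Ł3: x & x = I & I = I
(x & x) & x = I & I = I
((x & x) & x) <-> x = I <-> I = 1  [1 − |½−½|]
They differ because Strong Kleene logic and Łukasiewicz Ł3 treat I differently under implication.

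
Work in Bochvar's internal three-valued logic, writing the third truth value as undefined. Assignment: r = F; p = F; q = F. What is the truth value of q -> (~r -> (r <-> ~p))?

~r = ~F = T
~p = ~F = T
r <-> ~p = F <-> T = F
~r -> (r <-> ~p) = T -> F = F
q -> (~r -> (r <-> ~p)) = F -> F = T

T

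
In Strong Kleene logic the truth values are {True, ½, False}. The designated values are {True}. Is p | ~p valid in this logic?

No

Countermodel: p=½ gives ½, which is not designated.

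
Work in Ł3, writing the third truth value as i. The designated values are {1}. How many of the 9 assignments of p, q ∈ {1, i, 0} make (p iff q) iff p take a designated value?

Designated under: (p=1, q=1); (p=i, q=1); (p=i, q=0); (p=0, q=1).

4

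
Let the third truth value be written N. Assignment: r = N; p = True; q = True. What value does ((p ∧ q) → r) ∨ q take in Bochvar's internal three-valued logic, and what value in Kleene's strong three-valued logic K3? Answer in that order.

N; True

In Bochvar's internal three-valued logic: p ∧ q = True ∧ True = True
(p ∧ q) → r = True → N = N  [any arg is the third value ⇒ result is the third value]
((p ∧ q) → r) ∨ q = N ∨ True = N
In Kleene's strong three-valued logic K3: p ∧ q = True ∧ True = True
(p ∧ q) → r = True → N = N  [¬True ∨ N]
((p ∧ q) → r) ∨ q = N ∨ True = True
They differ because Bochvar's internal three-valued logic and Kleene's strong three-valued logic K3 treat N differently under the binary connectives.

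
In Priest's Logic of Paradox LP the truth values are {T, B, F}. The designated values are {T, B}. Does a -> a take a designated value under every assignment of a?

Yes

Every assignment of a over {T, B, F} gives a value in {T, B}.
In particular, with a=B: a -> a = B.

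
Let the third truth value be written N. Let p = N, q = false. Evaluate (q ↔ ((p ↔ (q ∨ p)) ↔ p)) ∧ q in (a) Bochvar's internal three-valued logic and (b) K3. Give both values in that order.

In Bochvar's internal three-valued logic: q ∨ p = false ∨ N = N
p ↔ (q ∨ p) = N ↔ N = N
(p ↔ (q ∨ p)) ↔ p = N ↔ N = N
q ↔ ((p ↔ (q ∨ p)) ↔ p) = false ↔ N = N
(q ↔ ((p ↔ (q ∨ p)) ↔ p)) ∧ q = N ∧ false = N
In K3: q ∨ p = false ∨ N = N
p ↔ (q ∨ p) = N ↔ N = N
(p ↔ (q ∨ p)) ↔ p = N ↔ N = N
q ↔ ((p ↔ (q ∨ p)) ↔ p) = false ↔ N = N
(q ↔ ((p ↔ (q ∨ p)) ↔ p)) ∧ q = N ∧ false = false
They differ because Bochvar's internal three-valued logic and K3 treat N differently under the binary connectives.

N; false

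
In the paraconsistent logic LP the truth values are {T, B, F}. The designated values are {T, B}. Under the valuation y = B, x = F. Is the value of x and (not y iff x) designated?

No

not y = not B = B
not y iff x = B iff F = B
x and (not y iff x) = F and B = F
F ∉ {T, B}.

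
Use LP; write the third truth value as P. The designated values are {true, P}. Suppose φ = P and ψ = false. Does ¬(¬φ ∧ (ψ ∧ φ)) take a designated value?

Yes

¬φ = ¬P = P
ψ ∧ φ = false ∧ P = false
¬φ ∧ (ψ ∧ φ) = P ∧ false = false
¬(¬φ ∧ (ψ ∧ φ)) = ¬false = true
true ∈ {true, P}.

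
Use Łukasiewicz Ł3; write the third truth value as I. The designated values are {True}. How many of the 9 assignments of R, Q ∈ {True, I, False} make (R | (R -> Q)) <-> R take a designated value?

4

Designated under: (R=True, Q=True); (R=True, Q=I); (R=True, Q=False); (R=I, Q=False).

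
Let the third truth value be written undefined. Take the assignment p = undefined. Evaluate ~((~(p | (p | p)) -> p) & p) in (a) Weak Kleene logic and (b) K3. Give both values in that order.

In Weak Kleene logic: p | p = undefined | undefined = undefined
p | (p | p) = undefined | undefined = undefined
~(p | (p | p)) = ~undefined = undefined
~(p | (p | p)) -> p = undefined -> undefined = undefined  [any arg is the third value ⇒ result is the third value]
(~(p | (p | p)) -> p) & p = undefined & undefined = undefined
~((~(p | (p | p)) -> p) & p) = ~undefined = undefined
In K3: p | p = undefined | undefined = undefined
p | (p | p) = undefined | undefined = undefined
~(p | (p | p)) = ~undefined = undefined
~(p | (p | p)) -> p = undefined -> undefined = undefined  [~undefined | undefined]
(~(p | (p | p)) -> p) & p = undefined & undefined = undefined
~((~(p | (p | p)) -> p) & p) = ~undefined = undefined

undefined; undefined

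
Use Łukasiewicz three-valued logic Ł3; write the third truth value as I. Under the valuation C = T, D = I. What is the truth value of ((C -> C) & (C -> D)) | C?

T

C -> C = T -> T = T
C -> D = T -> I = I  [min(1, 1−1+½)]
(C -> C) & (C -> D) = T & I = I
((C -> C) & (C -> D)) | C = I | T = T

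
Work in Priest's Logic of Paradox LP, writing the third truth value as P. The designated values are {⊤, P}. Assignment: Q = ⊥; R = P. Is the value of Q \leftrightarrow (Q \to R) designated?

No

Q \to R = ⊥ \to P = ⊤  [\lnot ⊥ \lor P]
Q \leftrightarrow (Q \to R) = ⊥ \leftrightarrow ⊤ = ⊥
⊥ ∉ {⊤, P}.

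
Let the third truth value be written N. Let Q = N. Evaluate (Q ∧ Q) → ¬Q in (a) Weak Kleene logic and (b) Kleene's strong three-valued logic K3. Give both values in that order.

In Weak Kleene logic: Q ∧ Q = N ∧ N = N
¬Q = ¬N = N
(Q ∧ Q) → ¬Q = N → N = N  [any arg is the third value ⇒ result is the third value]
In Kleene's strong three-valued logic K3: Q ∧ Q = N ∧ N = N
¬Q = ¬N = N
(Q ∧ Q) → ¬Q = N → N = N

N; N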